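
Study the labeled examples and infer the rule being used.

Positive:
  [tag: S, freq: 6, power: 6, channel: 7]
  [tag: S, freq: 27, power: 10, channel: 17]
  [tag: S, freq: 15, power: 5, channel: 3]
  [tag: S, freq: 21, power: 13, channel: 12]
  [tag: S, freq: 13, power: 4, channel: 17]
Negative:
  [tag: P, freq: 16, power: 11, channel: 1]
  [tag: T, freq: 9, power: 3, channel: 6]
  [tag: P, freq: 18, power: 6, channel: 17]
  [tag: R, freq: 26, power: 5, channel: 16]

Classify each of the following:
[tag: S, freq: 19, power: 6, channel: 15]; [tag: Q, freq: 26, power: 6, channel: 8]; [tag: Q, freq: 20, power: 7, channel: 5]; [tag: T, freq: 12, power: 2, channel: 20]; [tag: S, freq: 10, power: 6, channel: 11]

The classifier is using: tag is S.
[tag: S, freq: 19, power: 6, channel: 15] → tag is S → Positive.
[tag: Q, freq: 26, power: 6, channel: 8] → tag is Q → Negative.
[tag: Q, freq: 20, power: 7, channel: 5] → tag is Q → Negative.
[tag: T, freq: 12, power: 2, channel: 20] → tag is T → Negative.
[tag: S, freq: 10, power: 6, channel: 11] → tag is S → Positive.

Positive, Negative, Negative, Negative, Positive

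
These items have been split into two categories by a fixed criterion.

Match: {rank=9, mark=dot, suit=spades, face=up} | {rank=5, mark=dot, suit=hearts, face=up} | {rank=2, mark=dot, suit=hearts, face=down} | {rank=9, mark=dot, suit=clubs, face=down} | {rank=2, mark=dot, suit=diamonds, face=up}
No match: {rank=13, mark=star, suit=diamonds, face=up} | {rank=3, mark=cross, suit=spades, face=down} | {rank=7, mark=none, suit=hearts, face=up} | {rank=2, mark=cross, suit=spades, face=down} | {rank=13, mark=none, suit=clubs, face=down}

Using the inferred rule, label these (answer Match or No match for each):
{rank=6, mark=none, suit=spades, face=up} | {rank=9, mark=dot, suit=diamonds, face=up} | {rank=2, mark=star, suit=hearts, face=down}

No match, Match, No match

One predicate separates the groups cleanly: mark is dot.
{rank=6, mark=none, suit=spades, face=up}: No match (mark is none).
{rank=9, mark=dot, suit=diamonds, face=up}: Match (mark is dot).
{rank=2, mark=star, suit=hearts, face=down}: No match (mark is star).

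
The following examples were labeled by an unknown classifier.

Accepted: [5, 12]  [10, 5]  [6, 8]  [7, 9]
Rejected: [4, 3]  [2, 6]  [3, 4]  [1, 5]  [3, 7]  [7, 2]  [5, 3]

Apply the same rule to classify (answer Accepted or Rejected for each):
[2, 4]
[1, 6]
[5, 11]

One predicate separates the groups cleanly: sum ≥ 14.
[2, 4] — 2+4 = 6, hence Rejected.
[1, 6] — 1+6 = 7, hence Rejected.
[5, 11] — 5+11 = 16, hence Accepted.

Rejected, Rejected, Accepted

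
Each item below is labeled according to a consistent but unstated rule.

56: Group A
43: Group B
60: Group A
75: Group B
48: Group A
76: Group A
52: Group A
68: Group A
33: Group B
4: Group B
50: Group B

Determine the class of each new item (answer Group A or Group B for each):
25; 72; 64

'Group A' ⟺ multiple of 4 AND at least 33.
Group B: 25, since 25 = 4·6 + 1, 25 < 33. Group A: 72, since 72 = 4·18, 72 ≥ 33. Group A: 64, since 64 = 4·16, 64 ≥ 33.

Group B, Group A, Group A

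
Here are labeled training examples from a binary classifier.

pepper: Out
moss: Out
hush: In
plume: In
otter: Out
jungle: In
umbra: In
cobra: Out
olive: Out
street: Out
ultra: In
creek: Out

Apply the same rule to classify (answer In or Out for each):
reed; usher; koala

Out, In, Out

A rule that fits every label: contains 'u' — true of each 'In' example, false of each 'Out' one.
reed — no 'u', hence Out. usher — has 'u', hence In. koala — no 'u', hence Out.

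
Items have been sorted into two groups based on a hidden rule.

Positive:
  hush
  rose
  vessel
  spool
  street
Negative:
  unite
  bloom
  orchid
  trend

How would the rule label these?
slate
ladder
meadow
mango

Positive, Negative, Negative, Negative

Every 'Positive' example satisfies: contains 's'. None of the 'Negative' examples do.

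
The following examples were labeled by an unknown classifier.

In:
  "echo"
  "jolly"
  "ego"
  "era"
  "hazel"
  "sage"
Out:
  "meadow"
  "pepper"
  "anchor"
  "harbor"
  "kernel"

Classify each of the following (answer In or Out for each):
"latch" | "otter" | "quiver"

In, In, Out

The distinguishing property — length ≤ 5 — holds for all the 'In' cases and none of the 'Out' cases.
"latch": length 5, satisfies this → In. "otter": length 5, satisfies this → In. "quiver": length 6, does not pass → Out.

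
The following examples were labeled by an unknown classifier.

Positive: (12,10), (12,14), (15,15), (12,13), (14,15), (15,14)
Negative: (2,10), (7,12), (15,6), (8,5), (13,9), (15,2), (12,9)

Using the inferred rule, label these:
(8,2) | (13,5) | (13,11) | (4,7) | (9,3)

'Positive' ⟺ min ≥ 10.
(8,2) — min 2, hence Negative. (13,5) — min 5, hence Negative. (13,11) — min 11, hence Positive. (4,7) — min 4, hence Negative. (9,3) — min 3, hence Negative.

Negative, Negative, Positive, Negative, Negative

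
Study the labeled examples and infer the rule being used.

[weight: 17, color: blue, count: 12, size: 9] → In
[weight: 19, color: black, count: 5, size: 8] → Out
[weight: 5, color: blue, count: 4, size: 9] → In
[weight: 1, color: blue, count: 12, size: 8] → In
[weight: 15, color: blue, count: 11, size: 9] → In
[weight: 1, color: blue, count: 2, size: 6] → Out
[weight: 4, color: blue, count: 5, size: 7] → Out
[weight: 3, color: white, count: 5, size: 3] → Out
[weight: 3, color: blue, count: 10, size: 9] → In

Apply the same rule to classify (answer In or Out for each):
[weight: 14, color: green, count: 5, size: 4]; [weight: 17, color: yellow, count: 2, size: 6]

The classifier is using: color is blue AND size ≥ 8.
[weight: 14, color: green, count: 5, size: 4] → color is green, size = 4 → Out.
[weight: 17, color: yellow, count: 2, size: 6] → color is yellow, size = 6 → Out.

Out, Out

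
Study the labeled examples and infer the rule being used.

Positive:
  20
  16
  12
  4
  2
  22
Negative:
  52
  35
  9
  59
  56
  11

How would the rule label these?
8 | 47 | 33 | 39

Positive, Negative, Negative, Negative

The common property of the 'Positive' items is: even AND at most 22. No 'Negative' item has it.
Positive: 8, since 8 is even, 8 ≤ 22.
Negative: 47, since 47 is odd, 47 > 22.
Negative: 33, since 33 is odd, 33 > 22.
Negative: 39, since 39 is odd, 39 > 22.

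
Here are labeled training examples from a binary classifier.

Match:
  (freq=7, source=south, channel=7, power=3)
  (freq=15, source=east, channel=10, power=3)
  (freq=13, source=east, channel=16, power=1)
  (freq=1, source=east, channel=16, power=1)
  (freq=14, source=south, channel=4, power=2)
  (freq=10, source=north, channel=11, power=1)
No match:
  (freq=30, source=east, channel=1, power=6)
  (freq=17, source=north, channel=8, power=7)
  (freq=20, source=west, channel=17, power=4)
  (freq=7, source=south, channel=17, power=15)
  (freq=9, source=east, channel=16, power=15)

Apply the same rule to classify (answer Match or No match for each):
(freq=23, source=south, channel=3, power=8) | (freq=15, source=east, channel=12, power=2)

No match, Match

The common property of the 'Match' items is: power ≤ 3. No 'No match' item has it.
(freq=23, source=south, channel=3, power=8): power = 8, does not fit → No match. (freq=15, source=east, channel=12, power=2): power = 2, qualifies → Match.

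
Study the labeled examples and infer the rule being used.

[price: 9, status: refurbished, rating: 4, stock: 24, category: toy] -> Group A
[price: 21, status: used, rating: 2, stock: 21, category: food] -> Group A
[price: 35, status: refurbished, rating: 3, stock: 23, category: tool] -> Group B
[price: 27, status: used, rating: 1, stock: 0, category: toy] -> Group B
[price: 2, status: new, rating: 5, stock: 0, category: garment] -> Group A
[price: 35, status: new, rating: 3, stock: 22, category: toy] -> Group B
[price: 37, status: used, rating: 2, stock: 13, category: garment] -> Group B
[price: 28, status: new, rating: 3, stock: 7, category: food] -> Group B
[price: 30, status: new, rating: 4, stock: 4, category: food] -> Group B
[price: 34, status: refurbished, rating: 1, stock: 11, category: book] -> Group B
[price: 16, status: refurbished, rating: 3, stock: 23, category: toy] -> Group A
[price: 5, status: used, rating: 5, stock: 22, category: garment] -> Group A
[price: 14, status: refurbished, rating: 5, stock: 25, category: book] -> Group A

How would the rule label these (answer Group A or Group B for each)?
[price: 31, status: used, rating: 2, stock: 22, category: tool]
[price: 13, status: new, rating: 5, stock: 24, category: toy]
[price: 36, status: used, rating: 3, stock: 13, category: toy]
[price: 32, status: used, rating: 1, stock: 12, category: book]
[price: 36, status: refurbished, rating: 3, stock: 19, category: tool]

Group B, Group A, Group B, Group B, Group B

The pattern is that an item is 'Group A' exactly when: price ≤ 21.
Group B: [price: 31, status: used, rating: 2, stock: 22, category: tool], since price = 31. Group A: [price: 13, status: new, rating: 5, stock: 24, category: toy], since price = 13. Group B: [price: 36, status: used, rating: 3, stock: 13, category: toy], since price = 36. Group B: [price: 32, status: used, rating: 1, stock: 12, category: book], since price = 32. Group B: [price: 36, status: refurbished, rating: 3, stock: 19, category: tool], since price = 36.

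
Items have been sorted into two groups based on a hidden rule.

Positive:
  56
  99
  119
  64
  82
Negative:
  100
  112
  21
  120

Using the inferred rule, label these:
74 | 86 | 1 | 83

Positive, Positive, Negative, Positive

All 'Positive' examples share one property — digit sum ≥ 5 — and every 'Negative' example lacks it.
74: Positive (digit sum 7+4 = 11).
86: Positive (digit sum 8+6 = 14).
1: Negative (digit sum 1).
83: Positive (digit sum 8+3 = 11).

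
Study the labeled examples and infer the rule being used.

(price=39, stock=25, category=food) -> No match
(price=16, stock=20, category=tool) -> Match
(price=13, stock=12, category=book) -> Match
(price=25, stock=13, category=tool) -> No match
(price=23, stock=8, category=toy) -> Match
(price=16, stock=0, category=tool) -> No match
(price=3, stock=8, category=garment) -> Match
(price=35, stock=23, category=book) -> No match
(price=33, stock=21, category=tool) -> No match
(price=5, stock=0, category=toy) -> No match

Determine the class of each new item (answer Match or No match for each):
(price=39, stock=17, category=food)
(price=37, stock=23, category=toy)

No match, No match

The common property of the 'Match' items is: stock ≥ 8 AND price ≤ 23. No 'No match' item has it.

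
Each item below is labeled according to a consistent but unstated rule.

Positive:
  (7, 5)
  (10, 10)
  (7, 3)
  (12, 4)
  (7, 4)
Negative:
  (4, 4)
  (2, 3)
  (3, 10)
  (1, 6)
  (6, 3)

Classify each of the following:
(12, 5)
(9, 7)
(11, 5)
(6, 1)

Positive, Positive, Positive, Negative

A rule that fits every label: first ≥ 7 — true of each 'Positive' example, false of each 'Negative' one.
(12, 5): Positive (first 12). (9, 7): Positive (first 9). (11, 5): Positive (first 11). (6, 1): Negative (first 6).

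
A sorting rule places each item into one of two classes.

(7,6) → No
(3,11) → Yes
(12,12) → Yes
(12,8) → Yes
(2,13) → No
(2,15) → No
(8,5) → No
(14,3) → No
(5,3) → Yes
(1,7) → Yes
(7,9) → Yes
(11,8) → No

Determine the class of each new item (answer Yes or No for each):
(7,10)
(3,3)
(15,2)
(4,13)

No, Yes, No, No

The classifier is using: sum is even.
(7,10): 7+10 = 17 — does not satisfy this, so No. (3,3): 3+3 = 6 — passes, so Yes. (15,2): 15+2 = 17 — does not satisfy this, so No. (4,13): 4+13 = 17 — does not satisfy this, so No.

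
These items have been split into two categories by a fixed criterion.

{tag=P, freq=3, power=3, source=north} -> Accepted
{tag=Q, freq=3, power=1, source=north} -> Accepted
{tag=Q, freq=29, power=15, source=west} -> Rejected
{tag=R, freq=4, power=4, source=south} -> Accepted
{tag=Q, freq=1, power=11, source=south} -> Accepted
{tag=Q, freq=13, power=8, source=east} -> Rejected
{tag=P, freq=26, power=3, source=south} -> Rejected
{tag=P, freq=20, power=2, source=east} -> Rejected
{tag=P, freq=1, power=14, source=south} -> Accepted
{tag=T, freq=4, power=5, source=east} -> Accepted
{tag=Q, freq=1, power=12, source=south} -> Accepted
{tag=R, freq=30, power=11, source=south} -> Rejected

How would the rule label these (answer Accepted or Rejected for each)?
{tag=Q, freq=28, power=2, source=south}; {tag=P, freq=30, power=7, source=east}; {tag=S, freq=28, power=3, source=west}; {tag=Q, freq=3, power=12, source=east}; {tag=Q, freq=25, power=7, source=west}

Rejected, Rejected, Rejected, Accepted, Rejected

'Accepted' ⟺ freq ≤ 4.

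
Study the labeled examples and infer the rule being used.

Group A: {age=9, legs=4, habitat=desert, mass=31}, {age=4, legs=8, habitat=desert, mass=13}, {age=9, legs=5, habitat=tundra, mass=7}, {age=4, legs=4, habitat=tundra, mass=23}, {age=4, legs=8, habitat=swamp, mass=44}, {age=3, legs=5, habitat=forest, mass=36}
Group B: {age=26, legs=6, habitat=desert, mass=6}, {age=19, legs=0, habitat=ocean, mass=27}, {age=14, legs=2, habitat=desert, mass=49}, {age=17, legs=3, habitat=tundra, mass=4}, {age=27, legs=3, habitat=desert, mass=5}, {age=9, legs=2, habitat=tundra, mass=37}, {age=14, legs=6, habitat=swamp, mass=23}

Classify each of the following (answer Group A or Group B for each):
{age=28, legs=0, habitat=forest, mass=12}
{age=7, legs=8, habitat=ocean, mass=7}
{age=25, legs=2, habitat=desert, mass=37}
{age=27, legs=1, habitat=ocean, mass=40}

The rule appears to be: age ≤ 9 AND legs ≥ 3.
{age=28, legs=0, habitat=forest, mass=12}: Group B (age = 28, legs = 0). {age=7, legs=8, habitat=ocean, mass=7}: Group A (age = 7, legs = 8). {age=25, legs=2, habitat=desert, mass=37}: Group B (age = 25, legs = 2). {age=27, legs=1, habitat=ocean, mass=40}: Group B (age = 27, legs = 1).

Group B, Group A, Group B, Group B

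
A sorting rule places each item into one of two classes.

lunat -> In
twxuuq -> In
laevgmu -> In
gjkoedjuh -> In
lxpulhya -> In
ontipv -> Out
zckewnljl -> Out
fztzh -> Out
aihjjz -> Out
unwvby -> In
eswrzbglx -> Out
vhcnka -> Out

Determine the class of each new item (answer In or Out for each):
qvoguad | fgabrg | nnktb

In, Out, Out

The rule appears to be: contains 'u'.
qvoguad: has 'u', has this property → In.
fgabrg: no 'u', fails this test → Out.
nnktb: no 'u', fails this test → Out.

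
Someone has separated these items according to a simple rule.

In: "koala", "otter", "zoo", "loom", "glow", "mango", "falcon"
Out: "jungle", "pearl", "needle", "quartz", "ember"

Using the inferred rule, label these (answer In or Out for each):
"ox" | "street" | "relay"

One predicate separates the groups cleanly: contains 'o'.
"ox" → has 'o' → In. "street" → no 'o' → Out. "relay" → no 'o' → Out.

In, Out, Out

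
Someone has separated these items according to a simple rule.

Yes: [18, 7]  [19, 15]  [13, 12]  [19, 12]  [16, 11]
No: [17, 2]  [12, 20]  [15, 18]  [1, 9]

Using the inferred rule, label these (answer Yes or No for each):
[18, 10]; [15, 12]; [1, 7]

The pattern is that an item is 'Yes' exactly when: first > second AND sum ≥ 25.
[18, 10] → 18 > 10, 18+10 = 28 → Yes.
[15, 12] → 15 > 12, 15+12 = 27 → Yes.
[1, 7] → 1 < 7, 1+7 = 8 → No.

Yes, Yes, No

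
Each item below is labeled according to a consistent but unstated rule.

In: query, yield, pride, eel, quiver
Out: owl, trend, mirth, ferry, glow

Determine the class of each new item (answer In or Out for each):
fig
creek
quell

Out, In, In

Every 'In' example satisfies: has ≥ 2 vowels. None of the 'Out' examples do.
fig: 1 vowel — doesn't match, so Out. creek: 2 vowels — qualifies, so In. quell: 2 vowels — qualifies, so In.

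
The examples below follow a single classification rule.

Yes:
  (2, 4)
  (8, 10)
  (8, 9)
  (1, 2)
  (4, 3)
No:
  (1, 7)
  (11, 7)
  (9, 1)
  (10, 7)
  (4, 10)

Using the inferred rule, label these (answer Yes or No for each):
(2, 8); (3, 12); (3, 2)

No, No, Yes

A rule that fits every label: |first − second| ≤ 2 — true of each 'Yes' example, false of each 'No' one.
(2, 8) → |2−8| = 6 → No.
(3, 12) → |3−12| = 9 → No.
(3, 2) → |3−2| = 1 → Yes.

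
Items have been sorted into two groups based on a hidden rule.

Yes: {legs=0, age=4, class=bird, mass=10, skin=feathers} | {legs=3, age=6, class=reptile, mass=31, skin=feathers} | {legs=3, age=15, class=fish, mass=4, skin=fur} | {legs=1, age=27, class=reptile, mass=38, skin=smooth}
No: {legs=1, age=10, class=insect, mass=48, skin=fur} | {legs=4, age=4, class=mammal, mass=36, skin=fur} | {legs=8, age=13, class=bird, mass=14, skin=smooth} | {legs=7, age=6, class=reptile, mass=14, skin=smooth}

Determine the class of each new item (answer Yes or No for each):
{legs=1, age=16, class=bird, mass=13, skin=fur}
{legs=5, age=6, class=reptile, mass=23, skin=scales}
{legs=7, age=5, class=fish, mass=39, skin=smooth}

Yes, No, No

A rule that fits every label: legs ≤ 3 AND mass ≤ 38 — true of each 'Yes' example, false of each 'No' one.
{legs=1, age=16, class=bird, mass=13, skin=fur}: legs = 1, mass = 13 — fits, so Yes.
{legs=5, age=6, class=reptile, mass=23, skin=scales}: legs = 5, mass = 23 — fails this test, so No.
{legs=7, age=5, class=fish, mass=39, skin=smooth}: legs = 7, mass = 39 — fails this test, so No.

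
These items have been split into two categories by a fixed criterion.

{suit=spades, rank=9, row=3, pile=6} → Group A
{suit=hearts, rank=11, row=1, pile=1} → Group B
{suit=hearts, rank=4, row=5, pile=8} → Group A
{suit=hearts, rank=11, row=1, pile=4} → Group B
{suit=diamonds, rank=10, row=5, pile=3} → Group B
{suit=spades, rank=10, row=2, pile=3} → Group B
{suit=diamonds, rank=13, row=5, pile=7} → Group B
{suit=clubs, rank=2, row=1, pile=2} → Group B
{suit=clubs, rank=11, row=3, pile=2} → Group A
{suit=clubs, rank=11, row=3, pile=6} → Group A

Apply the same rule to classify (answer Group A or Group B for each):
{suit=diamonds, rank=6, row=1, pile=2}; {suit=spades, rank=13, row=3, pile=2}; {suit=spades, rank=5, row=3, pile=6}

'Group A' ⟺ row = 3 OR pile = 8.
{suit=diamonds, rank=6, row=1, pile=2}: row = 1, pile = 2, fails the rule → Group B. {suit=spades, rank=13, row=3, pile=2}: row = 3, pile = 2, fits → Group A. {suit=spades, rank=5, row=3, pile=6}: row = 3, pile = 6, fits → Group A.

Group B, Group A, Group A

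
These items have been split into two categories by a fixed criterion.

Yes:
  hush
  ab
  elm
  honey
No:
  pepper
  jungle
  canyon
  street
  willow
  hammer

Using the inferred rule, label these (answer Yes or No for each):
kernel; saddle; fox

No, No, Yes

The rule appears to be: length ≤ 5.
kernel — length 6, hence No. saddle — length 6, hence No. fox — length 3, hence Yes.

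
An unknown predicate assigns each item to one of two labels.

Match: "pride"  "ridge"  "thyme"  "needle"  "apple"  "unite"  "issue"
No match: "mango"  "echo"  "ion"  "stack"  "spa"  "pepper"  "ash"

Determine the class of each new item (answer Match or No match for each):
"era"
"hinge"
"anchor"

'Match' ⟺ ends with 'e'.
"era": ends with 'a', lacks this property → No match.
"hinge": ends with 'e', matches → Match.
"anchor": ends with 'r', lacks this property → No match.

No match, Match, No match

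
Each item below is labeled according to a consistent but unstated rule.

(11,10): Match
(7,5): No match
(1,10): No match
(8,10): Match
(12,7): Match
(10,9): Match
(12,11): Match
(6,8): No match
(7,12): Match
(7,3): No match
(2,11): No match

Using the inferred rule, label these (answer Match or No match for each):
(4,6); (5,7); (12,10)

No match, No match, Match

Every 'Match' example satisfies: sum ≥ 18. None of the 'No match' examples do.
(4,6): No match (4+6 = 10).
(5,7): No match (5+7 = 12).
(12,10): Match (12+10 = 22).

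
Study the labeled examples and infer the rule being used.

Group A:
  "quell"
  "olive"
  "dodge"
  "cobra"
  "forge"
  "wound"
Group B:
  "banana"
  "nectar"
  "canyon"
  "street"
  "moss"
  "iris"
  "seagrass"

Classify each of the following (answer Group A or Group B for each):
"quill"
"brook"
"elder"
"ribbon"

Group A, Group A, Group A, Group B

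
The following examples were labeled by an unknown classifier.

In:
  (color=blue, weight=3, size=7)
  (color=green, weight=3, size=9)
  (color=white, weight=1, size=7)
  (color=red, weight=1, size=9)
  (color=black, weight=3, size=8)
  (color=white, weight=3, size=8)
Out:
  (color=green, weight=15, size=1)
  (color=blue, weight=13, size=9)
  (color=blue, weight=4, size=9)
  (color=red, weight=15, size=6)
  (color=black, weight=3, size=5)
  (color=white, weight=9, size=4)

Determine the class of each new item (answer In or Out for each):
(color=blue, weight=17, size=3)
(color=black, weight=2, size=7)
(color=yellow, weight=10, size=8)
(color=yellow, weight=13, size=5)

A rule that fits every label: size ≥ 6 AND weight ≤ 3 — true of each 'In' example, false of each 'Out' one.

Out, In, Out, Out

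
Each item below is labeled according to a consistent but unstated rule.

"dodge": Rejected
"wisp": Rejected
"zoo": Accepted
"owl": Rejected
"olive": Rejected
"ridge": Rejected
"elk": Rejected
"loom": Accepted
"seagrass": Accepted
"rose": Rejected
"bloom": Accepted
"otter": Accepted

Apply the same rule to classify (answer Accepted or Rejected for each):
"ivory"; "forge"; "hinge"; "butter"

The simplest hypothesis consistent with all the labels is: has a double letter.

Rejected, Rejected, Rejected, Accepted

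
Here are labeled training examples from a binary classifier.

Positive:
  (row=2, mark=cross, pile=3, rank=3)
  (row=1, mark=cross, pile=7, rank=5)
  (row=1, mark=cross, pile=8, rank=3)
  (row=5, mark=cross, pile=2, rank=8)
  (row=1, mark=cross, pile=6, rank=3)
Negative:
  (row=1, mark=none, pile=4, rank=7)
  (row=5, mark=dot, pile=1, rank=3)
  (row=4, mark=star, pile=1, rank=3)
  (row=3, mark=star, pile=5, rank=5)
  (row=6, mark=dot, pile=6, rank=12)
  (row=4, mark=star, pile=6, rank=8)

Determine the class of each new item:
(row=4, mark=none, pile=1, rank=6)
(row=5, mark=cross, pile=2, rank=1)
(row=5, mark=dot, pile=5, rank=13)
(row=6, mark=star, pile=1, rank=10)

Negative, Positive, Negative, Negative

The common property of the 'Positive' items is: mark is cross. No 'Negative' item has it.
(row=4, mark=none, pile=1, rank=6) → mark is none → Negative. (row=5, mark=cross, pile=2, rank=1) → mark is cross → Positive. (row=5, mark=dot, pile=5, rank=13) → mark is dot → Negative. (row=6, mark=star, pile=1, rank=10) → mark is star → Negative.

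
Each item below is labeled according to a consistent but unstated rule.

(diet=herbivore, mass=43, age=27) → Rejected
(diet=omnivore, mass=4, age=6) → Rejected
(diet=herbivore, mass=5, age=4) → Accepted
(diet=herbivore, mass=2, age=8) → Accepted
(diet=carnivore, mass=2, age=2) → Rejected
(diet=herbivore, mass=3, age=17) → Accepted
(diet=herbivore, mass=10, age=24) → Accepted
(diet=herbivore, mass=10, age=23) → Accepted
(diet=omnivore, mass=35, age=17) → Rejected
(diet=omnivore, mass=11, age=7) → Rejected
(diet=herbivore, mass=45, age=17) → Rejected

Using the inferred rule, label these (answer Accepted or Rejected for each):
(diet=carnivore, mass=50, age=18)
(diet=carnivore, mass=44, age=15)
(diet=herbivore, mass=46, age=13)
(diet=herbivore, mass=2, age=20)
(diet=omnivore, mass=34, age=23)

Rejected, Rejected, Rejected, Accepted, Rejected

The classifier is using: diet is herbivore AND mass ≤ 10.
(diet=carnivore, mass=50, age=18) — diet is carnivore, mass = 50, hence Rejected.
(diet=carnivore, mass=44, age=15) — diet is carnivore, mass = 44, hence Rejected.
(diet=herbivore, mass=46, age=13) — diet is herbivore, mass = 46, hence Rejected.
(diet=herbivore, mass=2, age=20) — diet is herbivore, mass = 2, hence Accepted.
(diet=omnivore, mass=34, age=23) — diet is omnivore, mass = 34, hence Rejected.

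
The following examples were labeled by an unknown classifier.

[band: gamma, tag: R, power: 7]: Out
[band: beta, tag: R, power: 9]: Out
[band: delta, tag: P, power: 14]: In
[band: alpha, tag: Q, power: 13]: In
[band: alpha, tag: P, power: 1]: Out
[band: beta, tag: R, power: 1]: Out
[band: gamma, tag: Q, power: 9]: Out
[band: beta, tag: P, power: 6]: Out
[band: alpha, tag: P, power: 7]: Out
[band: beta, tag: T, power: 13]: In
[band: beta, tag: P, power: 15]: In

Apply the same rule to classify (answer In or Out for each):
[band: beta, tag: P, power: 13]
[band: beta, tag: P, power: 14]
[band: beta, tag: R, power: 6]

In, In, Out

Every 'In' example satisfies: power ≥ 13. None of the 'Out' examples do.
In: [band: beta, tag: P, power: 13], since power = 13.
In: [band: beta, tag: P, power: 14], since power = 14.
Out: [band: beta, tag: R, power: 6], since power = 6.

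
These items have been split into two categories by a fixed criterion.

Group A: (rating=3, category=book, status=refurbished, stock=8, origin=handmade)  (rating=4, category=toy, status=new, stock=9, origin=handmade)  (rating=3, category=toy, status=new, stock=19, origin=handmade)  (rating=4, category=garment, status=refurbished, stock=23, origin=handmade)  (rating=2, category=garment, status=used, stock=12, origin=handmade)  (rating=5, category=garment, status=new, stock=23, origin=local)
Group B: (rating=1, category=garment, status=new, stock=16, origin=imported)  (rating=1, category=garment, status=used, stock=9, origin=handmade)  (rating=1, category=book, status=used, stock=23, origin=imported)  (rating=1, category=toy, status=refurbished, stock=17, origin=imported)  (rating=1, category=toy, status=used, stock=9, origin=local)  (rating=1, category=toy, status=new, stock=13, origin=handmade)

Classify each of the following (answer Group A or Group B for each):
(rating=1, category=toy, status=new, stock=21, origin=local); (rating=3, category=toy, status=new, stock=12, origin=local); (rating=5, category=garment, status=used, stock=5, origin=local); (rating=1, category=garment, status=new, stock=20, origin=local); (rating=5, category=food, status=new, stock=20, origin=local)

The pattern is that an item is 'Group A' exactly when: rating ≥ 2.
Group B: (rating=1, category=toy, status=new, stock=21, origin=local), since rating = 1.
Group A: (rating=3, category=toy, status=new, stock=12, origin=local), since rating = 3.
Group A: (rating=5, category=garment, status=used, stock=5, origin=local), since rating = 5.
Group B: (rating=1, category=garment, status=new, stock=20, origin=local), since rating = 1.
Group A: (rating=5, category=food, status=new, stock=20, origin=local), since rating = 5.

Group B, Group A, Group A, Group B, Group A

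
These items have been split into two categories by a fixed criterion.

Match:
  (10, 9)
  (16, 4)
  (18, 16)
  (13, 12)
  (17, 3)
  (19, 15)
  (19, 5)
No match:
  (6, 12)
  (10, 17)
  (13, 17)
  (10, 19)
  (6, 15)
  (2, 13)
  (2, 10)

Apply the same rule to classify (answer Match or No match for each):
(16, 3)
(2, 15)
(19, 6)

The classifier is using: first > second.
(16, 3) → 16 > 3 → Match. (2, 15) → 2 < 15 → No match. (19, 6) → 19 > 6 → Match.

Match, No match, Match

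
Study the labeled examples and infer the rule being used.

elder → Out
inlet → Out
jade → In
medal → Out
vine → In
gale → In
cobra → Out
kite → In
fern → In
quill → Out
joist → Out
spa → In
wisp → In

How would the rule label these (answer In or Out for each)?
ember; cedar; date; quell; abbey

Out, Out, In, Out, Out

One predicate separates the groups cleanly: length ≤ 4.
ember → length 5 → Out. cedar → length 5 → Out. date → length 4 → In. quell → length 5 → Out. abbey → length 5 → Out.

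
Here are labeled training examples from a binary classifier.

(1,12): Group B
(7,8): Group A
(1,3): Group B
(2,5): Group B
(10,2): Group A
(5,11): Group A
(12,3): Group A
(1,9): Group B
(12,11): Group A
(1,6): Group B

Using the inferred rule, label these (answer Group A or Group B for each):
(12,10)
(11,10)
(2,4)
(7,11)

The distinguishing property — first ≥ 3 — holds for all the 'Group A' cases and none of the 'Group B' cases.
(12,10): Group A (first 12). (11,10): Group A (first 11). (2,4): Group B (first 2). (7,11): Group A (first 7).

Group A, Group A, Group B, Group A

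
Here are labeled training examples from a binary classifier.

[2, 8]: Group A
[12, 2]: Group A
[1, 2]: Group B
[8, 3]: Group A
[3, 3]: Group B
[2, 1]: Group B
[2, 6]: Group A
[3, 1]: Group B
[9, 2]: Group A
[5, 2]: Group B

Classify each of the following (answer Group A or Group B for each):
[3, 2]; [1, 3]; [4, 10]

The distinguishing property — sum ≥ 8 — holds for all the 'Group A' cases and none of the 'Group B' cases.
[3, 2]: Group B (3+2 = 5).
[1, 3]: Group B (1+3 = 4).
[4, 10]: Group A (4+10 = 14).

Group B, Group B, Group A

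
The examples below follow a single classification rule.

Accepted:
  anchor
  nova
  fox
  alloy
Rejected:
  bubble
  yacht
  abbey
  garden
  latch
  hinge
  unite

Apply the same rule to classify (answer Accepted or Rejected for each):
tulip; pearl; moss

Rejected, Rejected, Accepted

The classifier is using: contains 'o'.
tulip: no 'o' — doesn't qualify, so Rejected.
pearl: no 'o' — doesn't qualify, so Rejected.
moss: has 'o' — passes, so Accepted.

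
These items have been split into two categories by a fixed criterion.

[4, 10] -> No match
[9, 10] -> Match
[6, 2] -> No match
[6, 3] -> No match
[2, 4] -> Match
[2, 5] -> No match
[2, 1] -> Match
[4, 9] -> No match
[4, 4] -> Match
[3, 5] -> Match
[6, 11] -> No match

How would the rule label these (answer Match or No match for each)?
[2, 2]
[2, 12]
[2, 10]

Match, No match, No match

'Match' ⟺ |first − second| ≤ 2.
[2, 2] → |2−2| = 0 → Match. [2, 12] → |2−12| = 10 → No match. [2, 10] → |2−10| = 8 → No match.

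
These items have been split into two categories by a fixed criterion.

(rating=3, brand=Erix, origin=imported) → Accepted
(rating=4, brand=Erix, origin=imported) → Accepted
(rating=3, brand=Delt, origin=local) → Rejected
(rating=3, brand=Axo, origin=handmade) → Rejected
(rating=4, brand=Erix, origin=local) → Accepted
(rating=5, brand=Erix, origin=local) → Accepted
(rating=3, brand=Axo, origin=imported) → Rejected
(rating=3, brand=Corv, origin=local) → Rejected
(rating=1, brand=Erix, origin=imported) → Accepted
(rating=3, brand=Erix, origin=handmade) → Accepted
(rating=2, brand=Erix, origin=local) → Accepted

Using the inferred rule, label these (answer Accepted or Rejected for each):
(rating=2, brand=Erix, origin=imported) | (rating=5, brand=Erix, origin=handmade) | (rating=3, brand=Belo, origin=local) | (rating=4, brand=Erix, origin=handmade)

Accepted, Accepted, Rejected, Accepted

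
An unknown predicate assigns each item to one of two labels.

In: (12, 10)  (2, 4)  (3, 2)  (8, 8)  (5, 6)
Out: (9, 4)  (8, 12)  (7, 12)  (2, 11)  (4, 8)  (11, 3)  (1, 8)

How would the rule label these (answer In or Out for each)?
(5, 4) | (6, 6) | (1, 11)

Rule: |first − second| ≤ 2. This holds for each 'In' example and fails for each 'Out' one.

In, In, Out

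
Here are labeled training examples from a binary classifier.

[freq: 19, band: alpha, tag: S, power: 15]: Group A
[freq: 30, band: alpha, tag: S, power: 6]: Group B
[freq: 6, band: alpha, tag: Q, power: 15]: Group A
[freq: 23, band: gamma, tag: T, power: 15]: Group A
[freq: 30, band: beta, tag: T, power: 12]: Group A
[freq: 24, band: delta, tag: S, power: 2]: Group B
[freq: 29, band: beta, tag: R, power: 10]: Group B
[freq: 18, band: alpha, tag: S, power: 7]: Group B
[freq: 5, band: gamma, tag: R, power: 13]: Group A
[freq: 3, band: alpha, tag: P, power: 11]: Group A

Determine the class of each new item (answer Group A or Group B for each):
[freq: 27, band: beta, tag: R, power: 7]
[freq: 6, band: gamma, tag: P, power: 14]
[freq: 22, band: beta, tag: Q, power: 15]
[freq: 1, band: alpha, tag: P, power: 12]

Rule: power ≥ 11. This holds for each 'Group A' example and fails for each 'Group B' one.
[freq: 27, band: beta, tag: R, power: 7]: Group B (power = 7).
[freq: 6, band: gamma, tag: P, power: 14]: Group A (power = 14).
[freq: 22, band: beta, tag: Q, power: 15]: Group A (power = 15).
[freq: 1, band: alpha, tag: P, power: 12]: Group A (power = 12).

Group B, Group A, Group A, Group A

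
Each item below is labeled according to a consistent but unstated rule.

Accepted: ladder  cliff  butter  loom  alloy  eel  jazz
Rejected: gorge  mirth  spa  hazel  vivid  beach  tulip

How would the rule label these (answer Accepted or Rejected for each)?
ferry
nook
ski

Accepted, Accepted, Rejected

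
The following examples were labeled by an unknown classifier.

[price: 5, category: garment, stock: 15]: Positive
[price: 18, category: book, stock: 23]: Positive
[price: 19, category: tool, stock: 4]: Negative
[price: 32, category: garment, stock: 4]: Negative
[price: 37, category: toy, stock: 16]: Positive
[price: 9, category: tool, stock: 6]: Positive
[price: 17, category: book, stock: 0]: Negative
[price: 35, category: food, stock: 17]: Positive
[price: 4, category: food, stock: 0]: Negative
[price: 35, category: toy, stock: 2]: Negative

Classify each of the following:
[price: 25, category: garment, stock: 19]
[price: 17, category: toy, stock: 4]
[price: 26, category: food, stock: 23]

'Positive' ⟺ stock ≥ 6.
[price: 25, category: garment, stock: 19] — stock = 19, hence Positive. [price: 17, category: toy, stock: 4] — stock = 4, hence Negative. [price: 26, category: food, stock: 23] — stock = 23, hence Positive.

Positive, Negative, Positive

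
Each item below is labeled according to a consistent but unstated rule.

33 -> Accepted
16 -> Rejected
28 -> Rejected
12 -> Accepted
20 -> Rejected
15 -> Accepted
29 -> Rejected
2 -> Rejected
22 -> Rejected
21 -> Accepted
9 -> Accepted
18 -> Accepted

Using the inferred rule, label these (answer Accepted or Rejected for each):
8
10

Rejected, Rejected

Looking at the examples, the only property every 'Accepted' case has and every 'Rejected' case lacks is: multiple of 3.
8: 8 = 3·2 + 2, does not satisfy this → Rejected.
10: 10 = 3·3 + 1, does not satisfy this → Rejected.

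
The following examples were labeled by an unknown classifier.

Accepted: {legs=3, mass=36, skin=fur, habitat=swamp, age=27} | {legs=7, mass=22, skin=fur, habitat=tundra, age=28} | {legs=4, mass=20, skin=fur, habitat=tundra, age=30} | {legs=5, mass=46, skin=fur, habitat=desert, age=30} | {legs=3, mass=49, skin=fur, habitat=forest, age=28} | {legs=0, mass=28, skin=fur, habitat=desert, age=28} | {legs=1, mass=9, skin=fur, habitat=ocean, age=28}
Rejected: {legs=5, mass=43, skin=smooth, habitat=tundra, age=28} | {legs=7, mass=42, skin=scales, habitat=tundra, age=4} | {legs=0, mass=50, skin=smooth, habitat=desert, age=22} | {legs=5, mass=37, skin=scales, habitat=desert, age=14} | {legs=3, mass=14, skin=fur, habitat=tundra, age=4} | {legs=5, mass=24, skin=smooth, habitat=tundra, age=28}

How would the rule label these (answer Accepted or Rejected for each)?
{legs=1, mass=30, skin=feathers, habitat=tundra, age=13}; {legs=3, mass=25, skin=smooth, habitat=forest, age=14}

Rejected, Rejected

All 'Accepted' examples share one property — skin is fur AND age ≥ 14 — and every 'Rejected' example lacks it.
{legs=1, mass=30, skin=feathers, habitat=tundra, age=13}: skin is feathers, age = 13 — fails the rule, so Rejected. {legs=3, mass=25, skin=smooth, habitat=forest, age=14}: skin is smooth, age = 14 — fails the rule, so Rejected.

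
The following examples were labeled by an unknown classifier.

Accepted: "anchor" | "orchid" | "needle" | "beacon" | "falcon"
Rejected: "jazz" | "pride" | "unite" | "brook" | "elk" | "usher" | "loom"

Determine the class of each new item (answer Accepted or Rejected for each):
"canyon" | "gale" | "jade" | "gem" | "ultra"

The classifier is using: length 6.
Accepted: "canyon", since length 6.
Rejected: "gale", since length 4.
Rejected: "jade", since length 4.
Rejected: "gem", since length 3.
Rejected: "ultra", since length 5.

Accepted, Rejected, Rejected, Rejected, Rejected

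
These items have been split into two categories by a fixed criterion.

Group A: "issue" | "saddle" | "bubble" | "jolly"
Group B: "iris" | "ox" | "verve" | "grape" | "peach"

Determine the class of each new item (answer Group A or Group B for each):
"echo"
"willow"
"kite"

Group B, Group A, Group B

The pattern is that an item is 'Group A' exactly when: has a double letter.
"echo": no doubled letter, does not pass → Group B. "willow": 'll' doubled, matches → Group A. "kite": no doubled letter, does not pass → Group B.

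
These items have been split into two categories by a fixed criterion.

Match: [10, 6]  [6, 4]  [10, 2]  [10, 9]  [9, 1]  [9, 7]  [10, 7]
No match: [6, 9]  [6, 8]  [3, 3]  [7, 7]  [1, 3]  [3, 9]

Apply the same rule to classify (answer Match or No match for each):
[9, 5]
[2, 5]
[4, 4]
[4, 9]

Match, No match, No match, No match

Checking candidate rules against both groups, what survives is: first > second.
[9, 5]: Match (9 > 5). [2, 5]: No match (2 < 5). [4, 4]: No match (4 = 4). [4, 9]: No match (4 < 9).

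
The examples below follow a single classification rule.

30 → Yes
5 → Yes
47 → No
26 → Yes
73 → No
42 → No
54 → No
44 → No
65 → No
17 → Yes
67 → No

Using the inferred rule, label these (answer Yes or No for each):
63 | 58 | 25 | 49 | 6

No, No, Yes, No, Yes

The rule appears to be: at most 30.
63 → 63 > 30 → No. 58 → 58 > 30 → No. 25 → 25 ≤ 30 → Yes. 49 → 49 > 30 → No. 6 → 6 ≤ 30 → Yes.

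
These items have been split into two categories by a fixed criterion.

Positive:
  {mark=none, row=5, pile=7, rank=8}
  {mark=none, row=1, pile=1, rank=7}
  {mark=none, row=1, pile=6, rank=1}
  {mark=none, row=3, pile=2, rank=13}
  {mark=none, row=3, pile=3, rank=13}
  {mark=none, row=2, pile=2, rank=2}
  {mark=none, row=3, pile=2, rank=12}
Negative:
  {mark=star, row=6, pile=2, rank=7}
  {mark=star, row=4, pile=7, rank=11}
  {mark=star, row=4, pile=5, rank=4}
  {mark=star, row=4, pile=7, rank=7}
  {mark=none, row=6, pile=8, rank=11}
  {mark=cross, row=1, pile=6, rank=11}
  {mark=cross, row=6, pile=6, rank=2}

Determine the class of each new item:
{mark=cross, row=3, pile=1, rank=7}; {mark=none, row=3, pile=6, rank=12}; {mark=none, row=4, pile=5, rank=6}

Negative, Positive, Positive

A rule that fits every label: mark is none AND row ≤ 5 — true of each 'Positive' example, false of each 'Negative' one.
{mark=cross, row=3, pile=1, rank=7} → mark is cross, row = 3 → Negative.
{mark=none, row=3, pile=6, rank=12} → mark is none, row = 3 → Positive.
{mark=none, row=4, pile=5, rank=6} → mark is none, row = 4 → Positive.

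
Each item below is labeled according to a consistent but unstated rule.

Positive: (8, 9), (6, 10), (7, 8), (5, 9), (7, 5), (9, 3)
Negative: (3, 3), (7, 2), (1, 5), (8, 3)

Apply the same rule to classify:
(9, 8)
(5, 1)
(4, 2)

Positive, Negative, Negative

A rule that fits every label: sum ≥ 12 — true of each 'Positive' example, false of each 'Negative' one.
(9, 8): 9+8 = 17 — satisfies this, so Positive. (5, 1): 5+1 = 6 — lacks this property, so Negative. (4, 2): 4+2 = 6 — lacks this property, so Negative.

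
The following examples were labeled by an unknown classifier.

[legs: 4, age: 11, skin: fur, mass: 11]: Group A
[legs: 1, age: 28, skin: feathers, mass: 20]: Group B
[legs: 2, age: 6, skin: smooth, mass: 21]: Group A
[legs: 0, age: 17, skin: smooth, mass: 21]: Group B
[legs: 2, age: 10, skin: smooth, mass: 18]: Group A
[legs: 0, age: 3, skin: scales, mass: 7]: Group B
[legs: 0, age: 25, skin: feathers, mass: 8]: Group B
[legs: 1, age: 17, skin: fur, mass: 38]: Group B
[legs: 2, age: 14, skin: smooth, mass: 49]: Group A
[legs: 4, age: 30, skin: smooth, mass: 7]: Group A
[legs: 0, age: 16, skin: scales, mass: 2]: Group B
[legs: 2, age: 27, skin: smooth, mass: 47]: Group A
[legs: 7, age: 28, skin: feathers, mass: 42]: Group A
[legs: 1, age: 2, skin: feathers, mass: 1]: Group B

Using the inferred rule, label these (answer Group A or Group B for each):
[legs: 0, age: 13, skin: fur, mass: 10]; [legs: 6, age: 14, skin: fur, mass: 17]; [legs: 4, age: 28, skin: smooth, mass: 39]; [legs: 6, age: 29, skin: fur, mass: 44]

Every 'Group A' example satisfies: legs ≥ 2. None of the 'Group B' examples do.
Group B: [legs: 0, age: 13, skin: fur, mass: 10], since legs = 0.
Group A: [legs: 6, age: 14, skin: fur, mass: 17], since legs = 6.
Group A: [legs: 4, age: 28, skin: smooth, mass: 39], since legs = 4.
Group A: [legs: 6, age: 29, skin: fur, mass: 44], since legs = 6.

Group B, Group A, Group A, Group A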